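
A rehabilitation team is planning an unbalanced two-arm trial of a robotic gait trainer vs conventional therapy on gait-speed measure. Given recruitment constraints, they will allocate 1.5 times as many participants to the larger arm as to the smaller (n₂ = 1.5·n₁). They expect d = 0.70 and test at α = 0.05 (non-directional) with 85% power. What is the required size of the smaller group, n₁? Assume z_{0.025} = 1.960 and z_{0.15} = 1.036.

With allocation ratio k = n₂/n₁ = 1.5, Var(x̄₁−x̄₂) = σ²(1/n₁ + 1/(k·n₁)) = σ²·(k+1)/(k·n₁).
So n₁ = (1 + 1/k)·((z_{α/2} + z_β)/d)² = 1.667 × (2.996/0.70)².
n₁ = 1.667 × 18.32 = 30.5.
Round up: n₁ = 31, giving n₂ = ⌈1.5 × 31⌉ = ⌈46.5⌉ = 47.

n₁ = 31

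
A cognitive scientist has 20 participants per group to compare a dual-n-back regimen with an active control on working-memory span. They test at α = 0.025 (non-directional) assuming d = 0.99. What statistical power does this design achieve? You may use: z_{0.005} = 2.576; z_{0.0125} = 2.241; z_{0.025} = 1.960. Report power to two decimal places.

For two equal groups, power = Φ(d·√(n/2) − z_{α/2}).
d·√(n/2) = 0.99 × √(20/2) = 0.99 × 3.162 = 3.131.
z_β = 3.131 − 2.241 = 0.890.
Power = Φ(0.890) = 0.813.

power ≈ 0.81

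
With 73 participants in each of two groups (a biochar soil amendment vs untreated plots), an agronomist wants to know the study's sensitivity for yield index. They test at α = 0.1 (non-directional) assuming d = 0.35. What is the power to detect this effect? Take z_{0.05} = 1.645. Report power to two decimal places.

power ≈ 0.68

For two equal groups, power = Φ(d·√(n/2) − z_{α/2}).
d·√(n/2) = 0.35 × √(73/2) = 0.35 × 6.042 = 2.115.
z_β = 2.115 − 1.645 = 0.470.
Power = Φ(0.470) = 0.681.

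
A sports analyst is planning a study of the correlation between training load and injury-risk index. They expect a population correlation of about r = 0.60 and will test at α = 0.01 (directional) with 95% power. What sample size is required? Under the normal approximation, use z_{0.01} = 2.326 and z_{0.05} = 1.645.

Fisher's z: C = ½·ln((1+r)/(1−r)) = ½·ln(4.0000) = 0.6931.
n = ((z_{α} + z_β)/C)² + 3.
(2.326 + 1.645) / 0.6931 = 3.971 / 0.6931 = 5.729.
n = 5.729² + 3 = 32.83 + 3 = 35.8.
Round up.

n = 36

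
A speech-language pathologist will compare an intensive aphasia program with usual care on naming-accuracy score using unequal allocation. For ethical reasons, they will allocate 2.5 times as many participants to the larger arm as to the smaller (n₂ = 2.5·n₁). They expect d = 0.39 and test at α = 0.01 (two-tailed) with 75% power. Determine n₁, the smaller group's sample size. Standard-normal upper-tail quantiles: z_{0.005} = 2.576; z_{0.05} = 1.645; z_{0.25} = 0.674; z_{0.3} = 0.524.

n₁ = 98

With allocation ratio k = n₂/n₁ = 2.5, Var(x̄₁−x̄₂) = σ²(1/n₁ + 1/(k·n₁)) = σ²·(k+1)/(k·n₁).
So n₁ = (1 + 1/k)·((z_{α/2} + z_β)/d)² = 1.400 × (3.250/0.39)².
n₁ = 1.400 × 69.44 = 97.2.
Round up: n₁ = 98, giving n₂ = 2.5 × 98 = 245.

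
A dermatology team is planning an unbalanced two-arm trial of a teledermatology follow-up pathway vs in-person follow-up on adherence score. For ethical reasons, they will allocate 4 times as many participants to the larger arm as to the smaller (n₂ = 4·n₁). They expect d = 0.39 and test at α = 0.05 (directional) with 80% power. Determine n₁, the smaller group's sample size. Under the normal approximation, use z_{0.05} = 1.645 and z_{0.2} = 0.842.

n₁ = 51

With allocation ratio k = n₂/n₁ = 4, Var(x̄₁−x̄₂) = σ²(1/n₁ + 1/(k·n₁)) = σ²·(k+1)/(k·n₁).
So n₁ = (1 + 1/k)·((z_{α} + z_β)/d)² = 1.250 × (2.487/0.39)².
n₁ = 1.250 × 40.67 = 50.8.
Round up: n₁ = 51, giving n₂ = 4 × 51 = 204.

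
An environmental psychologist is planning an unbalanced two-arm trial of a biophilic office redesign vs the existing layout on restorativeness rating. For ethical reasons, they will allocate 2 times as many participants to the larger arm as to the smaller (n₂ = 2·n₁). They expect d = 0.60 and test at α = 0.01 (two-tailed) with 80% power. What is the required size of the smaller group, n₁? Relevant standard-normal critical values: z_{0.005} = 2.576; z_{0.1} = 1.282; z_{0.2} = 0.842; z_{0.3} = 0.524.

n₁ = 49

With allocation ratio k = n₂/n₁ = 2, Var(x̄₁−x̄₂) = σ²(1/n₁ + 1/(k·n₁)) = σ²·(k+1)/(k·n₁).
So n₁ = (1 + 1/k)·((z_{α/2} + z_β)/d)² = 1.500 × (3.418/0.60)².
n₁ = 1.500 × 32.45 = 48.7.
Round up: n₁ = 49, giving n₂ = 2 × 49 = 98.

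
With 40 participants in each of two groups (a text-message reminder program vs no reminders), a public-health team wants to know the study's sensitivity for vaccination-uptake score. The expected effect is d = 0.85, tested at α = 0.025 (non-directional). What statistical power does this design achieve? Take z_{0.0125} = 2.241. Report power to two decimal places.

For two equal groups, power = Φ(d·√(n/2) − z_{α/2}).
d·√(n/2) = 0.85 × √(40/2) = 0.85 × 4.472 = 3.801.
z_β = 3.801 − 2.241 = 1.560.
Power = Φ(1.560) = 0.941.

power ≈ 0.94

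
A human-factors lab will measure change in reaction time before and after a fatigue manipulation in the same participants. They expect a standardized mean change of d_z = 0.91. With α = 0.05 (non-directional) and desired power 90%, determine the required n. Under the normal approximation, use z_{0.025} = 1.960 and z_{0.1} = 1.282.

n = 13 pairs

For a paired (one-sample on differences) test: n = ((z_{α/2} + z_β) / d)².
z_{α/2} + z_β = 1.960 + 1.282 = 3.242.
n = (3.242 / 0.91)² = 3.563² = 12.69.
Round up.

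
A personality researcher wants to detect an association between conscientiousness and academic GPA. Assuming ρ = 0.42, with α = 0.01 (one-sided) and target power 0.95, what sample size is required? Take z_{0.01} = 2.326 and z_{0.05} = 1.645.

n = 82

Fisher's z: C = ½·ln((1+r)/(1−r)) = ½·ln(2.4483) = 0.4477.
n = ((z_{α} + z_β)/C)² + 3.
(2.326 + 1.645) / 0.4477 = 3.971 / 0.4477 = 8.870.
n = 8.870² + 3 = 78.67 + 3 = 81.7.
Round up.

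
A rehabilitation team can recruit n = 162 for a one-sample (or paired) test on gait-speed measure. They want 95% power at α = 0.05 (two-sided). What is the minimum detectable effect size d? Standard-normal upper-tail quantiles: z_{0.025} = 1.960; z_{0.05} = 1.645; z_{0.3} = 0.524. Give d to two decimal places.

For a single sample (or paired design) of n = 162: d_min = (z_{α/2} + z_β)/√n.
z-sum = 1.960 + 1.645 = 3.605.
d_min = 3.605 / √162 = 3.605 / 12.728 = 0.283.

d_min ≈ 0.28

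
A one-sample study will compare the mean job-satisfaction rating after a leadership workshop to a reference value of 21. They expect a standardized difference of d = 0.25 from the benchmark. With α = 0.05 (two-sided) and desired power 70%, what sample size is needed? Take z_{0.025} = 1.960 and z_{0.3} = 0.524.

For a one-sample test: n = ((z_{α/2} + z_β) / d)².
z_{α/2} + z_β = 1.960 + 0.524 = 2.484.
n = (2.484 / 0.25)² = 9.936² = 98.72.
Round up.

n = 99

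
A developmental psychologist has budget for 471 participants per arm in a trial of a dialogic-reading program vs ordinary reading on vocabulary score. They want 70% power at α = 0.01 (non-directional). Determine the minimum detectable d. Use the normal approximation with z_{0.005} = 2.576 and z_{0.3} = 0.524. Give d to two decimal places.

d_min ≈ 0.20

For two independent groups of n = 471 each: d_min = (z_{α/2} + z_β)·√(2/n).
z-sum = 2.576 + 0.524 = 3.100.
d_min = 3.100 × √(2/471) = 3.100 × 0.0652 = 0.202.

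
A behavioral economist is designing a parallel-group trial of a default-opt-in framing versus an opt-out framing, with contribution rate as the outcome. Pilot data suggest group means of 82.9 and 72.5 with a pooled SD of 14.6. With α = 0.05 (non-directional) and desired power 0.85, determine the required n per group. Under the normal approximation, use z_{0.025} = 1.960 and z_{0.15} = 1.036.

n = 36 per group

Cohen's d = |M₁ − M₂| / SD_pooled = |82.9 − 72.5| / 14.6 = 10.4 / 14.6 = 0.712.
For two independent groups with equal n: n = 2·((z_{α/2} + z_β) / d)².
z_{α/2} + z_β = 1.960 + 1.036 = 2.996.
n = 2 × (2.996 / 0.712)² = 2 × 4.208² = 2 × 17.71 = 35.4.
Round up to the next whole participant.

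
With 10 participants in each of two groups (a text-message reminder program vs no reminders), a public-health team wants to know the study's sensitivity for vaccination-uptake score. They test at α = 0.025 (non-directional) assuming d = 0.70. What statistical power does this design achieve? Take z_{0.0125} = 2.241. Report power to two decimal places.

power ≈ 0.25

For two equal groups, power = Φ(d·√(n/2) − z_{α/2}).
d·√(n/2) = 0.70 × √(10/2) = 0.70 × 2.236 = 1.565.
z_β = 1.565 − 2.241 = -0.676.
Power = Φ(-0.676) = 0.250.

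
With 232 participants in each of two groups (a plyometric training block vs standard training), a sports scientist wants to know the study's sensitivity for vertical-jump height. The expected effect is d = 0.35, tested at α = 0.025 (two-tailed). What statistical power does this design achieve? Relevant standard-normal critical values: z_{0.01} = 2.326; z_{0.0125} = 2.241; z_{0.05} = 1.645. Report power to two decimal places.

power ≈ 0.94

For two equal groups, power = Φ(d·√(n/2) − z_{α/2}).
d·√(n/2) = 0.35 × √(232/2) = 0.35 × 10.770 = 3.770.
z_β = 3.770 − 2.241 = 1.529.
Power = Φ(1.529) = 0.937.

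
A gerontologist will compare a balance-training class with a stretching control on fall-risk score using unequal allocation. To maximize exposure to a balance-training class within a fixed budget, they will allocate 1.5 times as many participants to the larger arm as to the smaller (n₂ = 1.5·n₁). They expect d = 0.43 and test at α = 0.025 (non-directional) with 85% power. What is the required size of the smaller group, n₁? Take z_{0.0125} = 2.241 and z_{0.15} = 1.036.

n₁ = 97

With allocation ratio k = n₂/n₁ = 1.5, Var(x̄₁−x̄₂) = σ²(1/n₁ + 1/(k·n₁)) = σ²·(k+1)/(k·n₁).
So n₁ = (1 + 1/k)·((z_{α/2} + z_β)/d)² = 1.667 × (3.277/0.43)².
n₁ = 1.667 × 58.08 = 96.8.
Round up: n₁ = 97, giving n₂ = ⌈1.5 × 97⌉ = ⌈145.5⌉ = 146.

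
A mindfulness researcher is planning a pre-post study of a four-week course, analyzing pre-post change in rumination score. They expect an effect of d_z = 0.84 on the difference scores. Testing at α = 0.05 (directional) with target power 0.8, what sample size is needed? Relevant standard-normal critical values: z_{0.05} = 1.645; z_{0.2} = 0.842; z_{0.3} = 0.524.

For a paired (one-sample on differences) test: n = ((z_{α} + z_β) / d)².
z_{α} + z_β = 1.645 + 0.842 = 2.487.
n = (2.487 / 0.84)² = 2.961² = 8.77.
Round up.

n = 9 pairs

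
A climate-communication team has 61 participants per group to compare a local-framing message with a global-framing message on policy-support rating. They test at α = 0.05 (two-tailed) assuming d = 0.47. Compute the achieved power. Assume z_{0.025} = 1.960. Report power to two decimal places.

power ≈ 0.74

For two equal groups, power = Φ(d·√(n/2) − z_{α/2}).
d·√(n/2) = 0.47 × √(61/2) = 0.47 × 5.523 = 2.596.
z_β = 2.596 − 1.960 = 0.636.
Power = Φ(0.636) = 0.738.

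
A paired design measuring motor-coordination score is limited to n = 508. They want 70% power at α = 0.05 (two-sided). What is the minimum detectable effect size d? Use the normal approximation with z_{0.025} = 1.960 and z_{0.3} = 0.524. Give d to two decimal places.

d_min ≈ 0.11

For a single sample (or paired design) of n = 508: d_min = (z_{α/2} + z_β)/√n.
z-sum = 1.960 + 0.524 = 2.484.
d_min = 2.484 / √508 = 2.484 / 22.539 = 0.110.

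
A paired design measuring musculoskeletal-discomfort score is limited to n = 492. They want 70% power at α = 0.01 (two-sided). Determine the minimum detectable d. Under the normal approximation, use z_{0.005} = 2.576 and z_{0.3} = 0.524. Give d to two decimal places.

d_min ≈ 0.14

For a single sample (or paired design) of n = 492: d_min = (z_{α/2} + z_β)/√n.
z-sum = 2.576 + 0.524 = 3.100.
d_min = 3.100 / √492 = 3.100 / 22.181 = 0.140.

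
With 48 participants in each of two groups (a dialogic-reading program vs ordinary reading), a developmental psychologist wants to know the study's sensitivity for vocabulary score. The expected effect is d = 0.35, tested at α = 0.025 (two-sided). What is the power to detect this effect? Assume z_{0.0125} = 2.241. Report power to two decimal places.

power ≈ 0.30

For two equal groups, power = Φ(d·√(n/2) − z_{α/2}).
d·√(n/2) = 0.35 × √(48/2) = 0.35 × 4.899 = 1.715.
z_β = 1.715 − 2.241 = -0.526.
Power = Φ(-0.526) = 0.299.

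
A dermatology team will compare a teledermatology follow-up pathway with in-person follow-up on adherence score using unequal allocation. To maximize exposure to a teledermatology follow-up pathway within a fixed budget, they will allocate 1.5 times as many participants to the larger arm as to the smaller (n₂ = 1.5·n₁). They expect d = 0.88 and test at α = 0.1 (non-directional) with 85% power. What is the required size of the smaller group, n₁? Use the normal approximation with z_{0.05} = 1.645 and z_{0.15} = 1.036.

n₁ = 16

With allocation ratio k = n₂/n₁ = 1.5, Var(x̄₁−x̄₂) = σ²(1/n₁ + 1/(k·n₁)) = σ²·(k+1)/(k·n₁).
So n₁ = (1 + 1/k)·((z_{α/2} + z_β)/d)² = 1.667 × (2.681/0.88)².
n₁ = 1.667 × 9.28 = 15.5.
Round up: n₁ = 16, giving n₂ = 1.5 × 16 = 24.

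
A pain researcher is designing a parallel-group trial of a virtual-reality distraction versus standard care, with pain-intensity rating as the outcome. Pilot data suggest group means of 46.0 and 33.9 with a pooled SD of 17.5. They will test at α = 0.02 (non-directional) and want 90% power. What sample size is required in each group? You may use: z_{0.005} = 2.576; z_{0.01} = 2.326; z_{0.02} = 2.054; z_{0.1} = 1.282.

n = 55 per group

Cohen's d = |M₁ − M₂| / SD_pooled = |46.0 − 33.9| / 17.5 = 12.1 / 17.5 = 0.691.
For two independent groups with equal n: n = 2·((z_{α/2} + z_β) / d)².
z_{α/2} + z_β = 2.326 + 1.282 = 3.608.
n = 2 × (3.608 / 0.691)² = 2 × 5.221² = 2 × 27.26 = 54.5.
Round up to the next whole participant.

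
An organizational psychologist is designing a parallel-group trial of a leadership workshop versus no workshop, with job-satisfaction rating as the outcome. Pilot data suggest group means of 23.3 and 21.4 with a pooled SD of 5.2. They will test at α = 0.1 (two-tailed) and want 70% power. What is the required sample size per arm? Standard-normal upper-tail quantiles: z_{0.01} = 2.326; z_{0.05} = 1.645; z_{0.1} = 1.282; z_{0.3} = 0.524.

n = 71 per group

Cohen's d = |M₁ − M₂| / SD_pooled = |23.3 − 21.4| / 5.2 = 1.9 / 5.2 = 0.365.
For two independent groups with equal n: n = 2·((z_{α/2} + z_β) / d)².
z_{α/2} + z_β = 1.645 + 0.524 = 2.169.
n = 2 × (2.169 / 0.365)² = 2 × 5.942² = 2 × 35.31 = 70.6.
Round up to the next whole participant.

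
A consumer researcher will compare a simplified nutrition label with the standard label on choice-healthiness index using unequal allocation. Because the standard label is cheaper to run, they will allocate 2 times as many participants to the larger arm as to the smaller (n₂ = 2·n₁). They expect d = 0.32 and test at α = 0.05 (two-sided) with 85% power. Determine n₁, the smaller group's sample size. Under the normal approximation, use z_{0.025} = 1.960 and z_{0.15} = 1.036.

With allocation ratio k = n₂/n₁ = 2, Var(x̄₁−x̄₂) = σ²(1/n₁ + 1/(k·n₁)) = σ²·(k+1)/(k·n₁).
So n₁ = (1 + 1/k)·((z_{α/2} + z_β)/d)² = 1.500 × (2.996/0.32)².
n₁ = 1.500 × 87.66 = 131.5.
Round up: n₁ = 132, giving n₂ = 2 × 132 = 264.

n₁ = 132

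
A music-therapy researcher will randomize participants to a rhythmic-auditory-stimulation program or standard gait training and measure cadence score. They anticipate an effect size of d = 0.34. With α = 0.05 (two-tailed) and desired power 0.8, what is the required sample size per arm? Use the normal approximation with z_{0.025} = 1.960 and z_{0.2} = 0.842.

n = 136 per group

For two independent groups with equal n: n = 2·((z_{α/2} + z_β) / d)².
z_{α/2} + z_β = 1.960 + 0.842 = 2.802.
n = 2 × (2.802 / 0.34)² = 2 × 8.241² = 2 × 67.92 = 135.8.
Round up to the next whole participant.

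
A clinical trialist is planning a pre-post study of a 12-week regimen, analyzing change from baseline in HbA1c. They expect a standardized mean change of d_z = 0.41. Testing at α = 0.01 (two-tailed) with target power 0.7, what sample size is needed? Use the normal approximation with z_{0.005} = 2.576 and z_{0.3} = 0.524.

n = 58 pairs

For a paired (one-sample on differences) test: n = ((z_{α/2} + z_β) / d)².
z_{α/2} + z_β = 2.576 + 0.524 = 3.100.
n = (3.100 / 0.41)² = 7.561² = 57.17.
Round up.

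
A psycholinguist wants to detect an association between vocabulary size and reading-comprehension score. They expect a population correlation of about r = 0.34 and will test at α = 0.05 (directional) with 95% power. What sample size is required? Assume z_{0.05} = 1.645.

Fisher's z: C = ½·ln((1+r)/(1−r)) = ½·ln(2.0303) = 0.3541.
n = ((z_{α} + z_β)/C)² + 3.
(1.645 + 1.645) / 0.3541 = 3.290 / 0.3541 = 9.291.
n = 9.291² + 3 = 86.33 + 3 = 89.3.
Round up.

n = 90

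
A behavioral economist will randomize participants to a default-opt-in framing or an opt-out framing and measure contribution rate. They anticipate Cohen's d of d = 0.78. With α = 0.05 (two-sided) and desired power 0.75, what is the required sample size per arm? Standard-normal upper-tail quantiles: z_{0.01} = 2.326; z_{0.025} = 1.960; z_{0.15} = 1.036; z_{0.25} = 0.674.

n = 23 per group

For two independent groups with equal n: n = 2·((z_{α/2} + z_β) / d)².
z_{α/2} + z_β = 1.960 + 0.674 = 2.634.
n = 2 × (2.634 / 0.78)² = 2 × 3.377² = 2 × 11.40 = 22.8.
Round up to the next whole participant.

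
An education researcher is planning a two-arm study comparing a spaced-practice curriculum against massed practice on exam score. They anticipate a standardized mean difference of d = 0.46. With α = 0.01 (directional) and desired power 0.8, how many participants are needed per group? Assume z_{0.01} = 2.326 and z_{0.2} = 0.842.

n = 95 per group

For two independent groups with equal n: n = 2·((z_{α} + z_β) / d)².
z_{α} + z_β = 2.326 + 0.842 = 3.168.
n = 2 × (3.168 / 0.46)² = 2 × 6.887² = 2 × 47.43 = 94.9.
Round up to the next whole participant.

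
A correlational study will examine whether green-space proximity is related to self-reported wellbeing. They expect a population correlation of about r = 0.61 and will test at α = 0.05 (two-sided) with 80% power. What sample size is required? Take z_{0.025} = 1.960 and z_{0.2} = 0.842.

Fisher's z: C = ½·ln((1+r)/(1−r)) = ½·ln(4.1282) = 0.7089.
n = ((z_{α/2} + z_β)/C)² + 3.
(1.960 + 0.842) / 0.7089 = 2.802 / 0.7089 = 3.953.
n = 3.953² + 3 = 15.62 + 3 = 18.6.
Round up.

n = 19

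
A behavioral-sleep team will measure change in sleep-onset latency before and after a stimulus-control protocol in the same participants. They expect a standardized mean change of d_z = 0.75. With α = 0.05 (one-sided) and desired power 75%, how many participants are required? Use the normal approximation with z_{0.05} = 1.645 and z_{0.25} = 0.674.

For a paired (one-sample on differences) test: n = ((z_{α} + z_β) / d)².
z_{α} + z_β = 1.645 + 0.674 = 2.319.
n = (2.319 / 0.75)² = 3.092² = 9.56.
Round up.

n = 10 pairs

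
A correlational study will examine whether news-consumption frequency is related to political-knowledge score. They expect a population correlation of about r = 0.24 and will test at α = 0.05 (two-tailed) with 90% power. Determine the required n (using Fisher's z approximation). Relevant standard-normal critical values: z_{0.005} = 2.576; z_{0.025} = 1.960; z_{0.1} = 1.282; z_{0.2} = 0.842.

n = 179

Fisher's z: C = ½·ln((1+r)/(1−r)) = ½·ln(1.6316) = 0.2448.
n = ((z_{α/2} + z_β)/C)² + 3.
(1.960 + 1.282) / 0.2448 = 3.242 / 0.2448 = 13.243.
n = 13.243² + 3 = 175.39 + 3 = 178.4.
Round up.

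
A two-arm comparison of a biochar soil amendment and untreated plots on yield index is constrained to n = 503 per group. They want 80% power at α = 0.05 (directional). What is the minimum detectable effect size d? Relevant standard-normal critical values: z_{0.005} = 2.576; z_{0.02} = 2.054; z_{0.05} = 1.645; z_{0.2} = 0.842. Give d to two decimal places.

For two independent groups of n = 503 each: d_min = (z_{α} + z_β)·√(2/n).
z-sum = 1.645 + 0.842 = 2.487.
d_min = 2.487 × √(2/503) = 2.487 × 0.0631 = 0.157.

d_min ≈ 0.16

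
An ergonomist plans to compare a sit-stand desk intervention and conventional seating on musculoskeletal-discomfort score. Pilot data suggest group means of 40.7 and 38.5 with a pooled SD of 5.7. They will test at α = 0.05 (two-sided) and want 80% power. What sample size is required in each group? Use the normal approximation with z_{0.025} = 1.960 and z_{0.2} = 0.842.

Cohen's d = |M₁ − M₂| / SD_pooled = |40.7 − 38.5| / 5.7 = 2.2 / 5.7 = 0.386.
For two independent groups with equal n: n = 2·((z_{α/2} + z_β) / d)².
z_{α/2} + z_β = 1.960 + 0.842 = 2.802.
n = 2 × (2.802 / 0.386)² = 2 × 7.259² = 2 × 52.69 = 105.4.
Round up to the next whole participant.

n = 106 per group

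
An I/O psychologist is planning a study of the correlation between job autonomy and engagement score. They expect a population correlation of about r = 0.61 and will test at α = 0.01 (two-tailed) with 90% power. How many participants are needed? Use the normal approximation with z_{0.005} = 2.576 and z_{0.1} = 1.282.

Fisher's z: C = ½·ln((1+r)/(1−r)) = ½·ln(4.1282) = 0.7089.
n = ((z_{α/2} + z_β)/C)² + 3.
(2.576 + 1.282) / 0.7089 = 3.858 / 0.7089 = 5.442.
n = 5.442² + 3 = 29.62 + 3 = 32.6.
Round up.

n = 33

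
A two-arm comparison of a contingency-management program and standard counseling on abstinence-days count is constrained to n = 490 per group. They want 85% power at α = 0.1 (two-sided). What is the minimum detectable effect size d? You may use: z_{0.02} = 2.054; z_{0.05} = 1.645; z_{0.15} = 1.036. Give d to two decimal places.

d_min ≈ 0.17

For two independent groups of n = 490 each: d_min = (z_{α/2} + z_β)·√(2/n).
z-sum = 1.645 + 1.036 = 2.681.
d_min = 2.681 × √(2/490) = 2.681 × 0.0639 = 0.171.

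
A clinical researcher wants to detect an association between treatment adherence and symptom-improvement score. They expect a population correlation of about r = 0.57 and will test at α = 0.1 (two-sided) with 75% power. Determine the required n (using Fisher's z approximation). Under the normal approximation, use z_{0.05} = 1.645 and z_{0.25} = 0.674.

Fisher's z: C = ½·ln((1+r)/(1−r)) = ½·ln(3.6512) = 0.6475.
n = ((z_{α/2} + z_β)/C)² + 3.
(1.645 + 0.674) / 0.6475 = 2.319 / 0.6475 = 3.581.
n = 3.581² + 3 = 12.83 + 3 = 15.8.
Round up.

n = 16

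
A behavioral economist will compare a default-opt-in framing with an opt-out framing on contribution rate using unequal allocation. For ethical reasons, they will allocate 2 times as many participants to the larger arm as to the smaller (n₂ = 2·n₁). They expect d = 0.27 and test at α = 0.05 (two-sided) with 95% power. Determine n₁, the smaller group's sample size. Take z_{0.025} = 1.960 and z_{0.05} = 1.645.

With allocation ratio k = n₂/n₁ = 2, Var(x̄₁−x̄₂) = σ²(1/n₁ + 1/(k·n₁)) = σ²·(k+1)/(k·n₁).
So n₁ = (1 + 1/k)·((z_{α/2} + z_β)/d)² = 1.500 × (3.605/0.27)².
n₁ = 1.500 × 178.27 = 267.4.
Round up: n₁ = 268, giving n₂ = 2 × 268 = 536.

n₁ = 268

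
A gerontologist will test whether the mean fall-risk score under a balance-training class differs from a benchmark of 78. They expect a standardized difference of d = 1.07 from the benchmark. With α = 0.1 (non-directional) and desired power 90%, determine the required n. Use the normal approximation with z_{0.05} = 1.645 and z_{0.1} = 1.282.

n = 8

For a one-sample test: n = ((z_{α/2} + z_β) / d)².
z_{α/2} + z_β = 1.645 + 1.282 = 2.927.
n = (2.927 / 1.07)² = 2.736² = 7.48.
Round up.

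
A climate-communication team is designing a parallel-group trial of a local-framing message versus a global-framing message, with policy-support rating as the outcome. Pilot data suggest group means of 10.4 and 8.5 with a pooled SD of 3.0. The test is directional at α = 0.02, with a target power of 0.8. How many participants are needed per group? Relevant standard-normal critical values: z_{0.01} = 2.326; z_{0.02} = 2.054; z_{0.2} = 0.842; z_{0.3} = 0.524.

n = 42 per group

Cohen's d = |M₁ − M₂| / SD_pooled = |10.4 − 8.5| / 3.0 = 1.9 / 3.0 = 0.633.
For two independent groups with equal n: n = 2·((z_{α} + z_β) / d)².
z_{α} + z_β = 2.054 + 0.842 = 2.896.
n = 2 × (2.896 / 0.633)² = 2 × 4.575² = 2 × 20.93 = 41.9.
Round up to the next whole participant.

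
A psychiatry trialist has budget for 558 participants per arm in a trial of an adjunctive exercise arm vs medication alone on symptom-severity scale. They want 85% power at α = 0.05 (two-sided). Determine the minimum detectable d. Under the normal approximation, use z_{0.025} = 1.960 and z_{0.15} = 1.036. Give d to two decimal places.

For two independent groups of n = 558 each: d_min = (z_{α/2} + z_β)·√(2/n).
z-sum = 1.960 + 1.036 = 2.996.
d_min = 2.996 × √(2/558) = 2.996 × 0.0599 = 0.179.

d_min ≈ 0.18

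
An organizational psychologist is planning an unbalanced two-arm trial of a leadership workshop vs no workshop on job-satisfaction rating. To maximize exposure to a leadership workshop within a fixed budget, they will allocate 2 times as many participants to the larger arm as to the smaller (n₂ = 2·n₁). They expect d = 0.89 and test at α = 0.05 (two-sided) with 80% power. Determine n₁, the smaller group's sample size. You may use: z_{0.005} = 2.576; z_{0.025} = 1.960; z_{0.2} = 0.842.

n₁ = 15

With allocation ratio k = n₂/n₁ = 2, Var(x̄₁−x̄₂) = σ²(1/n₁ + 1/(k·n₁)) = σ²·(k+1)/(k·n₁).
So n₁ = (1 + 1/k)·((z_{α/2} + z_β)/d)² = 1.500 × (2.802/0.89)².
n₁ = 1.500 × 9.91 = 14.9.
Round up: n₁ = 15, giving n₂ = 2 × 15 = 30.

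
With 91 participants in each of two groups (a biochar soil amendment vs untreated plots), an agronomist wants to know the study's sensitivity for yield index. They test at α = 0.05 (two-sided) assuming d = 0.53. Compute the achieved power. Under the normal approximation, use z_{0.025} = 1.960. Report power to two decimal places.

For two equal groups, power = Φ(d·√(n/2) − z_{α/2}).
d·√(n/2) = 0.53 × √(91/2) = 0.53 × 6.745 = 3.575.
z_β = 3.575 − 1.960 = 1.615.
Power = Φ(1.615) = 0.947.

power ≈ 0.95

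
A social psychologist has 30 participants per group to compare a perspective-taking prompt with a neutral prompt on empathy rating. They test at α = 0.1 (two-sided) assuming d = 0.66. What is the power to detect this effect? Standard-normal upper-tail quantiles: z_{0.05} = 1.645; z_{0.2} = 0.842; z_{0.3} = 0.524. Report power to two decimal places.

For two equal groups, power = Φ(d·√(n/2) − z_{α/2}).
d·√(n/2) = 0.66 × √(30/2) = 0.66 × 3.873 = 2.556.
z_β = 2.556 − 1.645 = 0.911.
Power = Φ(0.911) = 0.819.

power ≈ 0.82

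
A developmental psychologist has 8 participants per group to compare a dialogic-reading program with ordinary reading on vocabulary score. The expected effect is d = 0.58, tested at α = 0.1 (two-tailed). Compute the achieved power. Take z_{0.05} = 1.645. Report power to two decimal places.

power ≈ 0.31

For two equal groups, power = Φ(d·√(n/2) − z_{α/2}).
d·√(n/2) = 0.58 × √(8/2) = 0.58 × 2.000 = 1.160.
z_β = 1.160 − 1.645 = -0.485.
Power = Φ(-0.485) = 0.314.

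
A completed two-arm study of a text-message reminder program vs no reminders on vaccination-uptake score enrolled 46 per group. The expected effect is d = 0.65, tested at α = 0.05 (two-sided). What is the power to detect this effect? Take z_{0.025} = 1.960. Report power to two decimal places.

For two equal groups, power = Φ(d·√(n/2) − z_{α/2}).
d·√(n/2) = 0.65 × √(46/2) = 0.65 × 4.796 = 3.117.
z_β = 3.117 − 1.960 = 1.157.
Power = Φ(1.157) = 0.876.

power ≈ 0.88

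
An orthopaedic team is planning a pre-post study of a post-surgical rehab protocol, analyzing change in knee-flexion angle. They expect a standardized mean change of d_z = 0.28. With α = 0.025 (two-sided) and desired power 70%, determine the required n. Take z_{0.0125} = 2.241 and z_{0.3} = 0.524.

n = 98 pairs

For a paired (one-sample on differences) test: n = ((z_{α/2} + z_β) / d)².
z_{α/2} + z_β = 2.241 + 0.524 = 2.765.
n = (2.765 / 0.28)² = 9.875² = 97.52.
Round up.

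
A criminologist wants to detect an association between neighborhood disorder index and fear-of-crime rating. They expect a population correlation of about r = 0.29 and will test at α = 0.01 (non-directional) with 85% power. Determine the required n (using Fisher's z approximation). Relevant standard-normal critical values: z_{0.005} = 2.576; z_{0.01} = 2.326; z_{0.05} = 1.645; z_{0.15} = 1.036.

n = 150

Fisher's z: C = ½·ln((1+r)/(1−r)) = ½·ln(1.8169) = 0.2986.
n = ((z_{α/2} + z_β)/C)² + 3.
(2.576 + 1.036) / 0.2986 = 3.612 / 0.2986 = 12.096.
n = 12.096² + 3 = 146.32 + 3 = 149.3.
Round up.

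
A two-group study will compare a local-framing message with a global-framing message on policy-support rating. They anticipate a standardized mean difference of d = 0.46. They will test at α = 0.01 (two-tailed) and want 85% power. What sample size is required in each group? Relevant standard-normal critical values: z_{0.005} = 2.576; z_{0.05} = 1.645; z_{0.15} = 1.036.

For two independent groups with equal n: n = 2·((z_{α/2} + z_β) / d)².
z_{α/2} + z_β = 2.576 + 1.036 = 3.612.
n = 2 × (3.612 / 0.46)² = 2 × 7.852² = 2 × 61.66 = 123.3.
Round up to the next whole participant.

n = 124 per group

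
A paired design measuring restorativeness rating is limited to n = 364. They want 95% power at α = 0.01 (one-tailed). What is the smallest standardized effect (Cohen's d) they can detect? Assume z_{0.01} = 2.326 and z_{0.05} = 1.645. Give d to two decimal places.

For a single sample (or paired design) of n = 364: d_min = (z_{α} + z_β)/√n.
z-sum = 2.326 + 1.645 = 3.971.
d_min = 3.971 / √364 = 3.971 / 19.079 = 0.208.

d_min ≈ 0.21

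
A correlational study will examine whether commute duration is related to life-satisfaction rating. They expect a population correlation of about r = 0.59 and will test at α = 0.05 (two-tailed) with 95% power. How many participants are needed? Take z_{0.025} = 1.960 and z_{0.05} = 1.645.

Fisher's z: C = ½·ln((1+r)/(1−r)) = ½·ln(3.8780) = 0.6777.
n = ((z_{α/2} + z_β)/C)² + 3.
(1.960 + 1.645) / 0.6777 = 3.605 / 0.6777 = 5.319.
n = 5.319² + 3 = 28.30 + 3 = 31.3.
Round up.

n = 32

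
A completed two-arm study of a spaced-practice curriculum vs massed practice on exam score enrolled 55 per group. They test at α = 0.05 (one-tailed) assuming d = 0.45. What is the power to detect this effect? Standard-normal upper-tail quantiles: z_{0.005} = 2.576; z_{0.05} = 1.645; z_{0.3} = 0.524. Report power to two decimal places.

power ≈ 0.76

For two equal groups, power = Φ(d·√(n/2) − z_{α}).
d·√(n/2) = 0.45 × √(55/2) = 0.45 × 5.244 = 2.360.
z_β = 2.360 − 1.645 = 0.715.
Power = Φ(0.715) = 0.763.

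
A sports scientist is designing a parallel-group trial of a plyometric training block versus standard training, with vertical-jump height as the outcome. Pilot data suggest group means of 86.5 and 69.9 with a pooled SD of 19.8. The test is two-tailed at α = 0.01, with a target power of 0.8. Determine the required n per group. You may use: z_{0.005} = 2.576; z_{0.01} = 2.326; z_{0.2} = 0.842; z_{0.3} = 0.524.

Cohen's d = |M₁ − M₂| / SD_pooled = |86.5 − 69.9| / 19.8 = 16.6 / 19.8 = 0.838.
For two independent groups with equal n: n = 2·((z_{α/2} + z_β) / d)².
z_{α/2} + z_β = 2.576 + 0.842 = 3.418.
n = 2 × (3.418 / 0.838)² = 2 × 4.079² = 2 × 16.64 = 33.3.
Round up to the next whole participant.

n = 34 per group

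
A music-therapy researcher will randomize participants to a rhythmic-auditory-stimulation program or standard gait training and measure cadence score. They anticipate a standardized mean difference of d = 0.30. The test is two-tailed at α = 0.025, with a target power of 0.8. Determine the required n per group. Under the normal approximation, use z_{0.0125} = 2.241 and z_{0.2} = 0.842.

For two independent groups with equal n: n = 2·((z_{α/2} + z_β) / d)².
z_{α/2} + z_β = 2.241 + 0.842 = 3.083.
n = 2 × (3.083 / 0.30)² = 2 × 10.277² = 2 × 105.61 = 211.2.
Round up to the next whole participant.

n = 212 per group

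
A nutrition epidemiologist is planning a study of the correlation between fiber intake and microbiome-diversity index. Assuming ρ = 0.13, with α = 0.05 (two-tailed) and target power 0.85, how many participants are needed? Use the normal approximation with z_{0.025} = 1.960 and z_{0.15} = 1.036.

n = 529

Fisher's z: C = ½·ln((1+r)/(1−r)) = ½·ln(1.2989) = 0.1307.
n = ((z_{α/2} + z_β)/C)² + 3.
(1.960 + 1.036) / 0.1307 = 2.996 / 0.1307 = 22.923.
n = 22.923² + 3 = 525.45 + 3 = 528.5.
Round up.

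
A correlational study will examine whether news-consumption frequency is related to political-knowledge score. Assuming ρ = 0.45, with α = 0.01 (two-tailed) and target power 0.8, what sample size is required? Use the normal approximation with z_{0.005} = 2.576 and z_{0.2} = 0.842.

n = 53

Fisher's z: C = ½·ln((1+r)/(1−r)) = ½·ln(2.6364) = 0.4847.
n = ((z_{α/2} + z_β)/C)² + 3.
(2.576 + 0.842) / 0.4847 = 3.418 / 0.4847 = 7.052.
n = 7.052² + 3 = 49.73 + 3 = 52.7.
Round up.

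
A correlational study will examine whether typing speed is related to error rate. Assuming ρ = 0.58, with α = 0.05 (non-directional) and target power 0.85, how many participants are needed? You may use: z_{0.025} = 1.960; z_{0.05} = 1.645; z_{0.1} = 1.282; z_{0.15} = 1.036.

n = 24

Fisher's z: C = ½·ln((1+r)/(1−r)) = ½·ln(3.7619) = 0.6625.
n = ((z_{α/2} + z_β)/C)² + 3.
(1.960 + 1.036) / 0.6625 = 2.996 / 0.6625 = 4.522.
n = 4.522² + 3 = 20.45 + 3 = 23.5.
Round up.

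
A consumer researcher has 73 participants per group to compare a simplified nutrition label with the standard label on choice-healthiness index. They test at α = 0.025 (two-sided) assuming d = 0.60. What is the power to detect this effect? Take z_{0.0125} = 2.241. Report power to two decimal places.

power ≈ 0.92

For two equal groups, power = Φ(d·√(n/2) − z_{α/2}).
d·√(n/2) = 0.60 × √(73/2) = 0.60 × 6.042 = 3.625.
z_β = 3.625 − 2.241 = 1.384.
Power = Φ(1.384) = 0.917.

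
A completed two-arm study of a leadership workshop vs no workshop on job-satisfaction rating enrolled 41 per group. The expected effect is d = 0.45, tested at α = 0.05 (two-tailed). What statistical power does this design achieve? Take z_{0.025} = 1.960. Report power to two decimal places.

power ≈ 0.53

For two equal groups, power = Φ(d·√(n/2) − z_{α/2}).
d·√(n/2) = 0.45 × √(41/2) = 0.45 × 4.528 = 2.037.
z_β = 2.037 − 1.960 = 0.077.
Power = Φ(0.077) = 0.531.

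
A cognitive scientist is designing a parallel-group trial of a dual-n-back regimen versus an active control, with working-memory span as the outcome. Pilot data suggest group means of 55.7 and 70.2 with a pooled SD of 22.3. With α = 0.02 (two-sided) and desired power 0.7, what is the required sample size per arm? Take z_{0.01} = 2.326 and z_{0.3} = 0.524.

n = 39 per group

Cohen's d = |M₁ − M₂| / SD_pooled = |55.7 − 70.2| / 22.3 = 14.5 / 22.3 = 0.650.
For two independent groups with equal n: n = 2·((z_{α/2} + z_β) / d)².
z_{α/2} + z_β = 2.326 + 0.524 = 2.850.
n = 2 × (2.850 / 0.650)² = 2 × 4.385² = 2 × 19.22 = 38.4.
Round up to the next whole participant.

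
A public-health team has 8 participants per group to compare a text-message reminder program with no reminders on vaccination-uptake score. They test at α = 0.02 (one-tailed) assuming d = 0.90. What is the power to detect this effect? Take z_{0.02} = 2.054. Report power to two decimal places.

power ≈ 0.40

For two equal groups, power = Φ(d·√(n/2) − z_{α}).
d·√(n/2) = 0.90 × √(8/2) = 0.90 × 2.000 = 1.800.
z_β = 1.800 − 2.054 = -0.254.
Power = Φ(-0.254) = 0.400.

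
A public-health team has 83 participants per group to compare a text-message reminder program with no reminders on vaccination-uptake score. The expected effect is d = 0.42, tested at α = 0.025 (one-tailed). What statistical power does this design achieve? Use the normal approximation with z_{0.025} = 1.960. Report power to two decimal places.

power ≈ 0.77

For two equal groups, power = Φ(d·√(n/2) − z_{α}).
d·√(n/2) = 0.42 × √(83/2) = 0.42 × 6.442 = 2.706.
z_β = 2.706 − 1.960 = 0.746.
Power = Φ(0.746) = 0.772.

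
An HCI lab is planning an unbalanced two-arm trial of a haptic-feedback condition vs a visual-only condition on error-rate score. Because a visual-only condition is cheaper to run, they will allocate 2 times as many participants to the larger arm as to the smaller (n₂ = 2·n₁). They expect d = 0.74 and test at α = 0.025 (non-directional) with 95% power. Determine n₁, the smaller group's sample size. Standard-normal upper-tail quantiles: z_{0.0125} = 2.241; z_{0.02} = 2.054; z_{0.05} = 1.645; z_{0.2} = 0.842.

n₁ = 42

With allocation ratio k = n₂/n₁ = 2, Var(x̄₁−x̄₂) = σ²(1/n₁ + 1/(k·n₁)) = σ²·(k+1)/(k·n₁).
So n₁ = (1 + 1/k)·((z_{α/2} + z_β)/d)² = 1.500 × (3.886/0.74)².
n₁ = 1.500 × 27.58 = 41.4.
Round up: n₁ = 42, giving n₂ = 2 × 42 = 84.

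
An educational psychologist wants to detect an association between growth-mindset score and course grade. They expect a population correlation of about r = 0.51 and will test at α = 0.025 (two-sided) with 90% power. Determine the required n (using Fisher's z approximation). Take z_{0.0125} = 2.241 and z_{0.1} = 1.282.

n = 43

Fisher's z: C = ½·ln((1+r)/(1−r)) = ½·ln(3.0816) = 0.5627.
n = ((z_{α/2} + z_β)/C)² + 3.
(2.241 + 1.282) / 0.5627 = 3.523 / 0.5627 = 6.261.
n = 6.261² + 3 = 39.20 + 3 = 42.2.
Round up.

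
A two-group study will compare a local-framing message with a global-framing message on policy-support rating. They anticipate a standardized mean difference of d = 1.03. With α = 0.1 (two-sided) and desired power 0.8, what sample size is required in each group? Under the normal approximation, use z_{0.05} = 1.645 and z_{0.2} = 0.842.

n = 12 per group

For two independent groups with equal n: n = 2·((z_{α/2} + z_β) / d)².
z_{α/2} + z_β = 1.645 + 0.842 = 2.487.
n = 2 × (2.487 / 1.03)² = 2 × 2.415² = 2 × 5.83 = 11.7.
Round up to the next whole participant.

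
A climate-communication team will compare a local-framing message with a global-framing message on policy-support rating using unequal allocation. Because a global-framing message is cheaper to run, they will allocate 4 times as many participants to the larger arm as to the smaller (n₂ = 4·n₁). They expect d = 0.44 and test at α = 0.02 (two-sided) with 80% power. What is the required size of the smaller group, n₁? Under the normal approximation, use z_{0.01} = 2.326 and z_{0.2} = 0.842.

n₁ = 65

With allocation ratio k = n₂/n₁ = 4, Var(x̄₁−x̄₂) = σ²(1/n₁ + 1/(k·n₁)) = σ²·(k+1)/(k·n₁).
So n₁ = (1 + 1/k)·((z_{α/2} + z_β)/d)² = 1.250 × (3.168/0.44)².
n₁ = 1.250 × 51.84 = 64.8.
Round up: n₁ = 65, giving n₂ = 4 × 65 = 260.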